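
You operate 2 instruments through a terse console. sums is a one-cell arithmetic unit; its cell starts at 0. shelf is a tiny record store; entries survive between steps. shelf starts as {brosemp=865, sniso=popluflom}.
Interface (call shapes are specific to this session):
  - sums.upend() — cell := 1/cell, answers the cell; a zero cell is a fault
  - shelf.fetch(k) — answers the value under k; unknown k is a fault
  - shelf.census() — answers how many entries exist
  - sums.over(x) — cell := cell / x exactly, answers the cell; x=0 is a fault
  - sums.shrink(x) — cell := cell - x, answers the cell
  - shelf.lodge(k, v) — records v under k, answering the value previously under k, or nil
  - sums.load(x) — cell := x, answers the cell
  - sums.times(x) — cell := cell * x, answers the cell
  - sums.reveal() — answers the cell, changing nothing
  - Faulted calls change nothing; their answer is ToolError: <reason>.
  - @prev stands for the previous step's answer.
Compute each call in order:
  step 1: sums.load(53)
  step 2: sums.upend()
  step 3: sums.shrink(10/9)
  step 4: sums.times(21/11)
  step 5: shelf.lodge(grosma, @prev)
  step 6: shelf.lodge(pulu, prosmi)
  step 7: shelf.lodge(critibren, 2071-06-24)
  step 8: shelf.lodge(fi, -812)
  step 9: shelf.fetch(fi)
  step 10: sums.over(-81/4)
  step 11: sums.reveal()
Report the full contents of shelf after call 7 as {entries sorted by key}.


Using load using x: 53, → 53.
Next I call upend, → 1/53.
I invoke shrink using x: 10/9, → -521/477.
I try times using x: 21/11, → -3647/1749.
Invoking lodge using k: grosma, v: @prev, giving nil.
Calling lodge using k: pulu, v: prosmi, yielding nil.
Using lodge using k: critibren, v: 2071-06-24, → nil.
I call lodge using k: fi, v: -812, giving nil.
I invoke fetch using k: fi, and observe -812.
I invoke over using x: -81/4, → 14588/141669.
I use reveal(), and observe 14588/141669.

Answer: {brosemp=865, critibren=2071-06-24, grosma=-3647/1749, pulu=prosmi, sniso=popluflom}


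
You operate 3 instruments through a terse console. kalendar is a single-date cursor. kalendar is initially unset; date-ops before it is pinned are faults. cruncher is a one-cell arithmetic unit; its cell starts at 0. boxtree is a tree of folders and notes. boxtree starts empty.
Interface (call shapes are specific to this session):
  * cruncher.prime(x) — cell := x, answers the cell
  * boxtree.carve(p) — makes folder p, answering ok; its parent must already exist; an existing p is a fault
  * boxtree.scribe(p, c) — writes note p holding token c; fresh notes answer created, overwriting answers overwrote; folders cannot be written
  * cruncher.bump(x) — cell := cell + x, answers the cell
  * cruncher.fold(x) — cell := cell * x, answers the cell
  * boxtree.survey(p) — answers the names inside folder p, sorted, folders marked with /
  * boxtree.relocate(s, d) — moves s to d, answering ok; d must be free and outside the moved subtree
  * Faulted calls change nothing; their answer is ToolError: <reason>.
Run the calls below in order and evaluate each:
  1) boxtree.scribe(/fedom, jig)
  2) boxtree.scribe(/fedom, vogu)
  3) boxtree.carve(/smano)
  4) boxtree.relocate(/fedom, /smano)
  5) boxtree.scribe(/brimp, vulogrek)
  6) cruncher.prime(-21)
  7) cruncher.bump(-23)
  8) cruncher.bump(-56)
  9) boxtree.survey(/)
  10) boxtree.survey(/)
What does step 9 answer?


Answer: [brimp, fedom, smano/]

Derivation:
// boxtree.scribe(p: /fedom, c: jig) : created
// boxtree.scribe(p: /fedom, c: vogu) : overwrote
// boxtree.carve(p: /smano) : ok
// boxtree.relocate(s: /fedom, d: /smano) : ToolError: exists
// boxtree.scribe(p: /brimp, c: vulogrek) : created
// cruncher.prime(x: -21) : -21
// cruncher.bump(x: -23) : -44
// cruncher.bump(x: -56) : -100
// boxtree.survey(p: /) : [brimp, fedom, smano/]
// boxtree.survey(p: /) : [brimp, fedom, smano/]


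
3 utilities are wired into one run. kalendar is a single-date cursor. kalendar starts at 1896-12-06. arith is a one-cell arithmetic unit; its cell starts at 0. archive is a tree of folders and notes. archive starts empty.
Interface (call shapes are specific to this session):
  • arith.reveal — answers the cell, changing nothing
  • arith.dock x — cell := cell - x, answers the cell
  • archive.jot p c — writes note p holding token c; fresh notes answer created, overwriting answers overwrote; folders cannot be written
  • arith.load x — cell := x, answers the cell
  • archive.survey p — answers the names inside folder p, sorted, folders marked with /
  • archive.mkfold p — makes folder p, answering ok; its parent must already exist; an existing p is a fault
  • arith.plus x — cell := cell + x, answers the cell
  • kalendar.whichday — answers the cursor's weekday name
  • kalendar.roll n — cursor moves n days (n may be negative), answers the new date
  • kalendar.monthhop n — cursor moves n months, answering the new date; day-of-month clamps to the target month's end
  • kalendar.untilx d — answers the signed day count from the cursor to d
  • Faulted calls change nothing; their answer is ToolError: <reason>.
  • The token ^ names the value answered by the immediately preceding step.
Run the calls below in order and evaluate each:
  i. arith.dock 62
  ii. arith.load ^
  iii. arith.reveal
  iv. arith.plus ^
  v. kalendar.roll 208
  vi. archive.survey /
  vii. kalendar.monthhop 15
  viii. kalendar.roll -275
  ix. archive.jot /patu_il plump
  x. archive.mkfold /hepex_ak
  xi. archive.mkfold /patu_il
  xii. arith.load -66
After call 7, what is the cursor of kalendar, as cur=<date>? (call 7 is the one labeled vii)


# 1. arith.dock(x='62') == -62
# 2. arith.load(x='^') == -62
# 3. arith.reveal() == -62
# 4. arith.plus(x='^') == -124
# 5. kalendar.roll(n='208') == 1897-07-02
# 6. archive.survey(p='/') == []
# 7. kalendar.monthhop(n='15') == 1898-10-02
# 8. kalendar.roll(n='-275') == 1897-12-31
# 9. archive.jot(p='/patu_il', c='plump') == created
# 10. archive.mkfold(p='/hepex_ak') == ok
# 11. archive.mkfold(p='/patu_il') == ToolError: exists
# 12. arith.load(x='-66') == -66

Answer: cur=1898-10-02


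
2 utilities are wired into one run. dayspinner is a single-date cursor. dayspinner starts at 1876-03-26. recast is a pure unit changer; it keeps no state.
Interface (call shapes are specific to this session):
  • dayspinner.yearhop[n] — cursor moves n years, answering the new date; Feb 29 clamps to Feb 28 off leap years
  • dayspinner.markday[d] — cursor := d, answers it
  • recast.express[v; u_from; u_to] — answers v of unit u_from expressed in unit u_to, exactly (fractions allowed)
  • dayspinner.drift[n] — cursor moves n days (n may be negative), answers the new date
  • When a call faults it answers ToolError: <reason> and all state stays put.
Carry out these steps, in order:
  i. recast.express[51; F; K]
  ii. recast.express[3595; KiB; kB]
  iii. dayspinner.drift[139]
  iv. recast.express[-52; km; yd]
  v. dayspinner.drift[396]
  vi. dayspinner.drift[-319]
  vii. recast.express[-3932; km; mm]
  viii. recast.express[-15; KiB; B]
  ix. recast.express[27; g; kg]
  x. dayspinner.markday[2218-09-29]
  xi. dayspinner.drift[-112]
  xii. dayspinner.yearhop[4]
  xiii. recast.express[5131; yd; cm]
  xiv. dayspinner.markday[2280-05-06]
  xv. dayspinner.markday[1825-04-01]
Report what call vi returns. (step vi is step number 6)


Calling recast.express(v→51, u_from→F, u_to→K), and observe 51067/180.
I use recast.express(v→3595, u_from→KiB, u_to→kB), which returns 92032/25.
I use dayspinner.drift(n→139), and get 1876-08-12.
Using recast.express(v→-52, u_from→km, u_to→yd), and see -65000000/1143.
Calling dayspinner.drift(n→396): 1877-09-12.
Now I run dayspinner.drift(n→-319), and see 1876-10-28.
Now I run recast.express(v→-3932, u_from→km, u_to→mm), and see -3932000000.
Now I run recast.express(v→-15, u_from→KiB, u_to→B), and get -15360.
I use recast.express(v→27, u_from→g, u_to→kg), yielding 27/1000.
Then dayspinner.markday(d→2218-09-29), — result: 2218-09-29.
I use dayspinner.drift(n→-112), yielding 2218-06-09.
Using dayspinner.yearhop(n→4), and observe 2222-06-09.
Then recast.express(v→5131, u_from→yd, u_to→cm), yielding 11729466/25.
Then dayspinner.markday(d→2280-05-06), giving 2280-05-06.
I use dayspinner.markday(d→1825-04-01), and see 1825-04-01.

Answer: 1876-10-28


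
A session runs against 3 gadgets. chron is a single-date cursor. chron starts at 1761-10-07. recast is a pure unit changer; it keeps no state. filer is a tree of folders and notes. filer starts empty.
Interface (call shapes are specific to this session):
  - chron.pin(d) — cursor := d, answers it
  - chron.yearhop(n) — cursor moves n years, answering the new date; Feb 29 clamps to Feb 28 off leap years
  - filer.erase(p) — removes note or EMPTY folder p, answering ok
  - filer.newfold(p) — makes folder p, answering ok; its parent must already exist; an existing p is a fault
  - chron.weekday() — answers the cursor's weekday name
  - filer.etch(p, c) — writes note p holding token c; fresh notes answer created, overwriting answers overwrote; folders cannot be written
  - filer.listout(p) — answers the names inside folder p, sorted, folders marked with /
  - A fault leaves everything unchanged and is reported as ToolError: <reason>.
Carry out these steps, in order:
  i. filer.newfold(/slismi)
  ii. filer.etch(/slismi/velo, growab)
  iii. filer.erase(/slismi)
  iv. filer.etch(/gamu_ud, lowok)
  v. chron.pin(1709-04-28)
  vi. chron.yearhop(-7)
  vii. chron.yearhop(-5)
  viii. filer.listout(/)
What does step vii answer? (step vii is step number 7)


Answer: 1697-04-28

Derivation:
I run filer.newfold passing p=/slismi, giving ok.
I try filer.etch passing p=/slismi/velo, c=growab, which returns created.
Invoking filer.erase passing p=/slismi, → ToolError: not empty.
I run filer.etch passing p=/gamu_ud, c=lowok, giving created.
I invoke chron.pin passing d=1709-04-28, — result: 1709-04-28.
I run chron.yearhop passing n=-7, giving 1702-04-28.
Then chron.yearhop passing n=-5, which returns 1697-04-28.
I use filer.listout passing p=/, and see [gamu_ud, slismi/].


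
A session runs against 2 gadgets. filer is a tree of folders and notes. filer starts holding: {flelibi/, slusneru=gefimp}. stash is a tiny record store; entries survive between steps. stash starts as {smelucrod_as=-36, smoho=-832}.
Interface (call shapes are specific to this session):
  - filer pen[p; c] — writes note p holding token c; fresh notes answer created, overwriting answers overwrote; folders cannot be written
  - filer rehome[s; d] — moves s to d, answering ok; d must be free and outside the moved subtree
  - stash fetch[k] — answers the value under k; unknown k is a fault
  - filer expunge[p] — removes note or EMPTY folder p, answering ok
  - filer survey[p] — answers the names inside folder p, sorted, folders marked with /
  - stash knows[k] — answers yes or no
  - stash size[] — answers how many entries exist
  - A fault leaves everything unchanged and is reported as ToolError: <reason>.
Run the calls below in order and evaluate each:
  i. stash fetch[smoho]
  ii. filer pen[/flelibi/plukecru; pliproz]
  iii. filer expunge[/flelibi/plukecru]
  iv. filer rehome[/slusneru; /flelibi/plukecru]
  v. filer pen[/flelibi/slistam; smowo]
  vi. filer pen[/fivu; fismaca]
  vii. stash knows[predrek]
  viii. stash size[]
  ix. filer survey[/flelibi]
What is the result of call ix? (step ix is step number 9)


Next I call stash fetch on k→smoho, and get -832.
I use filer pen on p→/flelibi/plukecru, c→pliproz, and see created.
I call filer expunge on p→/flelibi/plukecru, and see ok.
Invoking filer rehome on s→/slusneru, d→/flelibi/plukecru, and observe ok.
Invoking filer pen on p→/flelibi/slistam, c→smowo: created.
I run filer pen on p→/fivu, c→fismaca, and get created.
I use stash knows on k→predrek, → no.
I use stash size(), and get 2.
I run filer survey on p→/flelibi, and get [plukecru, slistam].

Answer: [plukecru, slistam]


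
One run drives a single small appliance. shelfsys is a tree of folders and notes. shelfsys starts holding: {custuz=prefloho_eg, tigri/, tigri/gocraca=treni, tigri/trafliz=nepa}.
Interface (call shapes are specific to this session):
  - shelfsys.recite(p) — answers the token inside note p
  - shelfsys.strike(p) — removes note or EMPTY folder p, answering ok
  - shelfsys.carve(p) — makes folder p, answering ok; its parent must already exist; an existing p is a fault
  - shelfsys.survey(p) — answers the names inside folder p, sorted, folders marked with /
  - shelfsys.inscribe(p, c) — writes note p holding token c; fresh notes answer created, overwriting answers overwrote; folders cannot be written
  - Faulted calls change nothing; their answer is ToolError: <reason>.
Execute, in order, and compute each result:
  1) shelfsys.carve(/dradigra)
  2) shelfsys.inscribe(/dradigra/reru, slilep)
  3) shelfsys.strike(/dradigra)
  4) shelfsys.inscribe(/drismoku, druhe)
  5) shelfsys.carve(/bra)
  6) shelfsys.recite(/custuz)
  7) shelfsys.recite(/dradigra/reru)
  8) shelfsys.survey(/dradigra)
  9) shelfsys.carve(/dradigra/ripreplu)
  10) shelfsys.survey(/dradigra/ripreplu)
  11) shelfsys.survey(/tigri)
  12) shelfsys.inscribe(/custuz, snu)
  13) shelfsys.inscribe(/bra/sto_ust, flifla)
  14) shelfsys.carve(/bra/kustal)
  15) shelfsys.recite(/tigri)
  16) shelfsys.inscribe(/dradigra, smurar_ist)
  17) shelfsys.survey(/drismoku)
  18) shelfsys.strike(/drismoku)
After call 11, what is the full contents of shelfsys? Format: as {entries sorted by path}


Answer: {bra/, custuz=prefloho_eg, dradigra/, dradigra/reru=slilep, dradigra/ripreplu/, drismoku=druhe, tigri/, tigri/gocraca=treni, tigri/trafliz=nepa}

Derivation:
·→ shelfsys.carve(p→/dradigra)
·← ok
·→ shelfsys.inscribe(p→/dradigra/reru, c→slilep)
·← created
·→ shelfsys.strike(p→/dradigra)
·← ToolError: not empty
·→ shelfsys.inscribe(p→/drismoku, c→druhe)
·← created
·→ shelfsys.carve(p→/bra)
·← ok
·→ shelfsys.recite(p→/custuz)
·← prefloho_eg
·→ shelfsys.recite(p→/dradigra/reru)
·← slilep
·→ shelfsys.survey(p→/dradigra)
·← [reru]
·→ shelfsys.carve(p→/dradigra/ripreplu)
·← ok
·→ shelfsys.survey(p→/dradigra/ripreplu)
·← []
·→ shelfsys.survey(p→/tigri)
·← [gocraca, trafliz]
·→ shelfsys.inscribe(p→/custuz, c→snu)
·← overwrote
·→ shelfsys.inscribe(p→/bra/sto_ust, c→flifla)
·← created
·→ shelfsys.carve(p→/bra/kustal)
·← ok
·→ shelfsys.recite(p→/tigri)
·← ToolError: is a directory
·→ shelfsys.inscribe(p→/dradigra, c→smurar_ist)
·← ToolError: is a directory
·→ shelfsys.survey(p→/drismoku)
·← ToolError: not a directory
·→ shelfsys.strike(p→/drismoku)
·← ok


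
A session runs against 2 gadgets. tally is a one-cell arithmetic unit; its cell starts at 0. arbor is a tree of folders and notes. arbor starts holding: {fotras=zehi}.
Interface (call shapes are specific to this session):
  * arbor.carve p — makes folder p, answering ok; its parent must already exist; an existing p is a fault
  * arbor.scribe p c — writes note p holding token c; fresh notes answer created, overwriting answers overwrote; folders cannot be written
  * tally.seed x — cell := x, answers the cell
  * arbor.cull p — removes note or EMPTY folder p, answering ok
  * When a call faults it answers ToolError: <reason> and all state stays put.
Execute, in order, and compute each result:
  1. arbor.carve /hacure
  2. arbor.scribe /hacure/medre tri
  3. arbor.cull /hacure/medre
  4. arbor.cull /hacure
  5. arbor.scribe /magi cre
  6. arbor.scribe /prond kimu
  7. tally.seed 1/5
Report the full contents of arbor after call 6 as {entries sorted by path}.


-> arbor.carve(p→/hacure)
<- ok
-> arbor.scribe(p→/hacure/medre, c→tri)
<- created
-> arbor.cull(p→/hacure/medre)
<- ok
-> arbor.cull(p→/hacure)
<- ok
-> arbor.scribe(p→/magi, c→cre)
<- created
-> arbor.scribe(p→/prond, c→kimu)
<- created
-> tally.seed(x→1/5)
<- 1/5

Answer: {fotras=zehi, magi=cre, prond=kimu}


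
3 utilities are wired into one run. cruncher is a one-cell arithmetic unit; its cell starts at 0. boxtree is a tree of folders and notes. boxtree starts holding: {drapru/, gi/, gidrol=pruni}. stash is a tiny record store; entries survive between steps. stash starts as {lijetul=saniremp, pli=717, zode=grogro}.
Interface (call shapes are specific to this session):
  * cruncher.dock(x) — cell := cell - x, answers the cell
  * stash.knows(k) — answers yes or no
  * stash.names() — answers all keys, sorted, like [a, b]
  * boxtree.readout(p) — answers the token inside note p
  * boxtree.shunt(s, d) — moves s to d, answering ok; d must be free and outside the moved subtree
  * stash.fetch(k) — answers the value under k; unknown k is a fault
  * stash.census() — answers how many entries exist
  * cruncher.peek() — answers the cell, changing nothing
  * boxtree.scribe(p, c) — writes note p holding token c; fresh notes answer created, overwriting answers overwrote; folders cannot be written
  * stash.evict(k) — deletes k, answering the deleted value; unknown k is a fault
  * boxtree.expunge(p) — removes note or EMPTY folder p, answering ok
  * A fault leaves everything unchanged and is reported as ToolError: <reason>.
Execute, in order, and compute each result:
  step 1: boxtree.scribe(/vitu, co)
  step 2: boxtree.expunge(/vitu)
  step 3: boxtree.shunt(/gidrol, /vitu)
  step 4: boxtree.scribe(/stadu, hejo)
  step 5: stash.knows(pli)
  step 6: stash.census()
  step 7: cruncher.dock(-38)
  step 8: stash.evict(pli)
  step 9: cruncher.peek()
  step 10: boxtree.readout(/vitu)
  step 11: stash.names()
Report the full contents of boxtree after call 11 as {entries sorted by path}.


Answer: {drapru/, gi/, stadu=hejo, vitu=pruni}

Derivation:
Do: boxtree.scribe[p=/vitu; c=co]
See: created
Do: boxtree.expunge[p=/vitu]
See: ok
Do: boxtree.shunt[s=/gidrol; d=/vitu]
See: ok
Do: boxtree.scribe[p=/stadu; c=hejo]
See: created
Do: stash.knows[k=pli]
See: yes
Do: stash.census[]
See: 3
Do: cruncher.dock[x=-38]
See: 38
Do: stash.evict[k=pli]
See: 717
Do: cruncher.peek[]
See: 38
Do: boxtree.readout[p=/vitu]
See: pruni
Do: stash.names[]
See: [lijetul, zode]


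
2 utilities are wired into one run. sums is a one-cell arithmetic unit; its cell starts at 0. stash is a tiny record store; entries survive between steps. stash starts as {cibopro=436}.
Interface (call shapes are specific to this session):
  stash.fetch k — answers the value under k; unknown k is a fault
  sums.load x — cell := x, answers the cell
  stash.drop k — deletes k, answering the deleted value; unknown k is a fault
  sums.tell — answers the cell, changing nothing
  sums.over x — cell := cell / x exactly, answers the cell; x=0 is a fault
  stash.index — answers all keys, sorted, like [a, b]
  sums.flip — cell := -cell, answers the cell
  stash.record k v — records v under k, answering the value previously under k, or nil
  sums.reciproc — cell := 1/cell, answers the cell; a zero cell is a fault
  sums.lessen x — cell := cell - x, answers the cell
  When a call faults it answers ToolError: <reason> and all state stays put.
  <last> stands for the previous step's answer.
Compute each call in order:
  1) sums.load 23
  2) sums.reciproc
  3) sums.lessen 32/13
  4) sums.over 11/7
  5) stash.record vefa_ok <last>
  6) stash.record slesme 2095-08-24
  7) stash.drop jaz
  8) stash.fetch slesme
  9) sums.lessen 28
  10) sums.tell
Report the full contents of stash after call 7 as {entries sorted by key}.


Answer: {cibopro=436, slesme=2095-08-24, vefa_ok=-5061/3289}

Derivation:
$ sums.load x→23
:: 23
$ sums.reciproc
:: 1/23
$ sums.lessen x→32/13
:: -723/299
$ sums.over x→11/7
:: -5061/3289
$ stash.record k→vefa_ok v→<last>
:: nil
$ stash.record k→slesme v→2095-08-24
:: nil
$ stash.drop k→jaz
:: ToolError: no such key jaz
$ stash.fetch k→slesme
:: 2095-08-24
$ sums.lessen x→28
:: -97153/3289
$ sums.tell
:: -97153/3289


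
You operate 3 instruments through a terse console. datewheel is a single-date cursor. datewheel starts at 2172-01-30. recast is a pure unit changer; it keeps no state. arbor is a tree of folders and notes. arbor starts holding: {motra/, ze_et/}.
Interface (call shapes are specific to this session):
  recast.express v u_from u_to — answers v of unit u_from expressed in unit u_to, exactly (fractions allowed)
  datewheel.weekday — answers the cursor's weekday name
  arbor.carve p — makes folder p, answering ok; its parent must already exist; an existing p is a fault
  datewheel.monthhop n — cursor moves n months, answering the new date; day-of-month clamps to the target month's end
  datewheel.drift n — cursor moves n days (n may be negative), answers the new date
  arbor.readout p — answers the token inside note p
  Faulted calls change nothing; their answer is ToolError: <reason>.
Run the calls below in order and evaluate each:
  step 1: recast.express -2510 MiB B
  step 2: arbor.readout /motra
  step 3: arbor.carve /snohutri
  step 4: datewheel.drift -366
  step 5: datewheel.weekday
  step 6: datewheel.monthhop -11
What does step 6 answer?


Answer: 2170-02-28

Derivation:
// 1. recast.express(v: -2510, u_from: MiB, u_to: B) == -2631925760
// 2. arbor.readout(p: /motra) == ToolError: is a directory
// 3. arbor.carve(p: /snohutri) == ok
// 4. datewheel.drift(n: -366) == 2171-01-29
// 5. datewheel.weekday() == Tuesday
// 6. datewheel.monthhop(n: -11) == 2170-02-28


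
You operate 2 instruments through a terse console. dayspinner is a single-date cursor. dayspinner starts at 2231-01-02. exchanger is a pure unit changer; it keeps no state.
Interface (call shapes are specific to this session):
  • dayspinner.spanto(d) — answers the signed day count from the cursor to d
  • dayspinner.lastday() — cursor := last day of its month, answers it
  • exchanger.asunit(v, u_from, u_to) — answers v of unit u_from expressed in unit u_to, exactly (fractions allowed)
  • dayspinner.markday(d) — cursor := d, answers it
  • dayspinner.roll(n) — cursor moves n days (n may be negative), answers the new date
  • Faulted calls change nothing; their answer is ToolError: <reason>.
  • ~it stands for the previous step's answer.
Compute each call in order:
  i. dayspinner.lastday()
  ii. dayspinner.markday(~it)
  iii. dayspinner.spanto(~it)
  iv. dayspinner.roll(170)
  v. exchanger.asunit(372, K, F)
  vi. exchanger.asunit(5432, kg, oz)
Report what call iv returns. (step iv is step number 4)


Answer: 2231-07-20

Derivation:
[in] dayspinner.lastday
:: 2231-01-31
[in] dayspinner.markday d→~it
:: 2231-01-31
[in] dayspinner.spanto d→~it
:: 0
[in] dayspinner.roll n→170
:: 2231-07-20
[in] exchanger.asunit v→372 u_from→K u_to→F
:: 20993/100
[in] exchanger.asunit v→5432 u_from→kg u_to→oz
:: 12800000000/66803


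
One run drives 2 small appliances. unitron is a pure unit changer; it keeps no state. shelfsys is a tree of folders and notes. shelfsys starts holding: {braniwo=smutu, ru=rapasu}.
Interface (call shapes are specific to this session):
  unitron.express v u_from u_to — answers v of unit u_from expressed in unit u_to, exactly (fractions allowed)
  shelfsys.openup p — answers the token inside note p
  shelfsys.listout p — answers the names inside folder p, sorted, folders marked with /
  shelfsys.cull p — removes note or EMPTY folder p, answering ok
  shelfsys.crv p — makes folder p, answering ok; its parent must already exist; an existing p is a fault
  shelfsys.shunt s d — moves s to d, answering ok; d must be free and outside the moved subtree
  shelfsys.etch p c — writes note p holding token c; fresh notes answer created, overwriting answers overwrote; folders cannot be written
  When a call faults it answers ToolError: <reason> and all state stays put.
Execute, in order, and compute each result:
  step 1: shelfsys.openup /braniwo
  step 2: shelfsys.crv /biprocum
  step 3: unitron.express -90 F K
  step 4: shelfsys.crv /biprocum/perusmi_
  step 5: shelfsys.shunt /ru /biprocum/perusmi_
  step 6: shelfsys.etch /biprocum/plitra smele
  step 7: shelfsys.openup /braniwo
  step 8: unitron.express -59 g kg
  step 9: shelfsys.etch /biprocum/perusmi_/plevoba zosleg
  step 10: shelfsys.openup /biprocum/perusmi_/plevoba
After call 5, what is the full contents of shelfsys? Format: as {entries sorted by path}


==> openup(p→/braniwo)
<== smutu
==> crv(p→/biprocum)
<== ok
==> express(v→-90, u_from→F, u_to→K)
<== 36967/180
==> crv(p→/biprocum/perusmi_)
<== ok
==> shunt(s→/ru, d→/biprocum/perusmi_)
<== ToolError: exists
==> etch(p→/biprocum/plitra, c→smele)
<== created
==> openup(p→/braniwo)
<== smutu
==> express(v→-59, u_from→g, u_to→kg)
<== -59/1000
==> etch(p→/biprocum/perusmi_/plevoba, c→zosleg)
<== created
==> openup(p→/biprocum/perusmi_/plevoba)
<== zosleg

Answer: {biprocum/, biprocum/perusmi_/, braniwo=smutu, ru=rapasu}


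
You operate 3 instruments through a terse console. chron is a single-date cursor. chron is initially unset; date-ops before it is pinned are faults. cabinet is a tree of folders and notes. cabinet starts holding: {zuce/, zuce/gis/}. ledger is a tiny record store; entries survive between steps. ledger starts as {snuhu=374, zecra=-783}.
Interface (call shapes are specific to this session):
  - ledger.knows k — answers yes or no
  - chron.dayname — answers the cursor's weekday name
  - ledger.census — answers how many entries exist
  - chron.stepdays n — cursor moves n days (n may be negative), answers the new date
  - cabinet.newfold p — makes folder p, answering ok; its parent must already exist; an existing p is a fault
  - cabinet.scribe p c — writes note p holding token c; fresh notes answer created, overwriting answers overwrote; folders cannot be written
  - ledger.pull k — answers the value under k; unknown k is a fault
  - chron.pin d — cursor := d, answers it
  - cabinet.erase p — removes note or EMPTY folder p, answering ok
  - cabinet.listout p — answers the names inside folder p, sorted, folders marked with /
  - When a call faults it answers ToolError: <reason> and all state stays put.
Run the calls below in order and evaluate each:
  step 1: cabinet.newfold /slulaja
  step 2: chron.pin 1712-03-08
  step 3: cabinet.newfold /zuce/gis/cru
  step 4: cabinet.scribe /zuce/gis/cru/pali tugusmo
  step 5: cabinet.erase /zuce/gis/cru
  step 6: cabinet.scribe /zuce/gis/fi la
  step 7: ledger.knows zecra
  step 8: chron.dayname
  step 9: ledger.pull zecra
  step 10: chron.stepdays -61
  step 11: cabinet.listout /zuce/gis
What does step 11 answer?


[in] newfold p='/slulaja'
:: ok
[in] pin d='1712-03-08'
:: 1712-03-08
[in] newfold p='/zuce/gis/cru'
:: ok
[in] scribe p='/zuce/gis/cru/pali' c='tugusmo'
:: created
[in] erase p='/zuce/gis/cru'
:: ToolError: not empty
[in] scribe p='/zuce/gis/fi' c='la'
:: created
[in] knows k='zecra'
:: yes
[in] dayname
:: Tuesday
[in] pull k='zecra'
:: -783
[in] stepdays n='-61'
:: 1712-01-07
[in] listout p='/zuce/gis'
:: [cru/, fi]

Answer: [cru/, fi]


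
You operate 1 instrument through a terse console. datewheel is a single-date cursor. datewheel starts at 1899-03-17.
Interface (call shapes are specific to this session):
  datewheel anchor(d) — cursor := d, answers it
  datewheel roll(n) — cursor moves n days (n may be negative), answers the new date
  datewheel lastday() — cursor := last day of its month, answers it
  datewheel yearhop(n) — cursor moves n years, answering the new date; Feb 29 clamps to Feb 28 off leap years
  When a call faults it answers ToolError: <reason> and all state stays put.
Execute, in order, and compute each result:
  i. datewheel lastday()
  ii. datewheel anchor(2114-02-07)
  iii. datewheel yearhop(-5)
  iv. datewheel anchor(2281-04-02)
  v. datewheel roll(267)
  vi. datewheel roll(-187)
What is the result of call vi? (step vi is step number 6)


~$ datewheel lastday
[out] 1899-03-31
~$ datewheel anchor d=2114-02-07
[out] 2114-02-07
~$ datewheel yearhop n=-5
[out] 2109-02-07
~$ datewheel anchor d=2281-04-02
[out] 2281-04-02
~$ datewheel roll n=267
[out] 2281-12-25
~$ datewheel roll n=-187
[out] 2281-06-21

Answer: 2281-06-21


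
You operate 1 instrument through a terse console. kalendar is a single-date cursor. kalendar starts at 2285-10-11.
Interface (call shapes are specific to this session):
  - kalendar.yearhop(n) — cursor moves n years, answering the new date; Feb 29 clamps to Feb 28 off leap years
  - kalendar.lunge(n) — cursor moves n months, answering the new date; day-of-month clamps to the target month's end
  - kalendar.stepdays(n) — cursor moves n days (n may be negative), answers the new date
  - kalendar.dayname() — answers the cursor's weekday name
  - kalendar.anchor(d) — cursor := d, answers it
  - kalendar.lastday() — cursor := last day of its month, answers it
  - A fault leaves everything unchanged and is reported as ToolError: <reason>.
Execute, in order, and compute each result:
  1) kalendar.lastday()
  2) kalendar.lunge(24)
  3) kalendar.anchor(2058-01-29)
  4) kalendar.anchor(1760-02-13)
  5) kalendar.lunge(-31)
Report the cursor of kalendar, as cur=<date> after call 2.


Act: kalendar.lastday[]
Obs: 2285-10-31
Act: kalendar.lunge[n=24]
Obs: 2287-10-31
Act: kalendar.anchor[d=2058-01-29]
Obs: 2058-01-29
Act: kalendar.anchor[d=1760-02-13]
Obs: 1760-02-13
Act: kalendar.lunge[n=-31]
Obs: 1757-07-13

Answer: cur=2287-10-31


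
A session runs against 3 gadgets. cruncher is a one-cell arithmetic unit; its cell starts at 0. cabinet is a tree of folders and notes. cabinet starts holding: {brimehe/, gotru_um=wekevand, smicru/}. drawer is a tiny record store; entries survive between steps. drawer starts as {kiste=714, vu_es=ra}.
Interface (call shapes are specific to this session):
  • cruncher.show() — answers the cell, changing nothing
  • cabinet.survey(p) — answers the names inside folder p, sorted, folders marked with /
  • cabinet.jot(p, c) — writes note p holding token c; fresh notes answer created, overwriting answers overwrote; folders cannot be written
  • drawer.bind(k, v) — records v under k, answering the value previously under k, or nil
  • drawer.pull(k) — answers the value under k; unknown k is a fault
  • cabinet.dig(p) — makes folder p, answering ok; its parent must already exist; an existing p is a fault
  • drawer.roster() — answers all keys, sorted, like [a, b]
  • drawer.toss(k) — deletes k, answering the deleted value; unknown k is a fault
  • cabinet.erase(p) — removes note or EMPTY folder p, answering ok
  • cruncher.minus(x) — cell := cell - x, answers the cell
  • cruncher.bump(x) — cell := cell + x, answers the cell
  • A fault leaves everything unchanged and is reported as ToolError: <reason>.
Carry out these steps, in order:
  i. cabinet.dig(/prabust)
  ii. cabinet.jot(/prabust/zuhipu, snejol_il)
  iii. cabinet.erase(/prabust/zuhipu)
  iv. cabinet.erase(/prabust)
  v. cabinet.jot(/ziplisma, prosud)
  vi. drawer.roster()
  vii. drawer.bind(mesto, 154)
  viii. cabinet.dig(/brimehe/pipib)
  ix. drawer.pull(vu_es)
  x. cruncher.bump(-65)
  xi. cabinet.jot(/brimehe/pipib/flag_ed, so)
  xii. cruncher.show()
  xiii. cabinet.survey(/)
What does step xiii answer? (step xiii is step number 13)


CALL cabinet.dig[p: /prabust]
RET  ok
CALL cabinet.jot[p: /prabust/zuhipu; c: snejol_il]
RET  created
CALL cabinet.erase[p: /prabust/zuhipu]
RET  ok
CALL cabinet.erase[p: /prabust]
RET  ok
CALL cabinet.jot[p: /ziplisma; c: prosud]
RET  created
CALL drawer.roster[]
RET  [kiste, vu_es]
CALL drawer.bind[k: mesto; v: 154]
RET  nil
CALL cabinet.dig[p: /brimehe/pipib]
RET  ok
CALL drawer.pull[k: vu_es]
RET  ra
CALL cruncher.bump[x: -65]
RET  -65
CALL cabinet.jot[p: /brimehe/pipib/flag_ed; c: so]
RET  created
CALL cruncher.show[]
RET  -65
CALL cabinet.survey[p: /]
RET  [brimehe/, gotru_um, smicru/, ziplisma]

Answer: [brimehe/, gotru_um, smicru/, ziplisma]


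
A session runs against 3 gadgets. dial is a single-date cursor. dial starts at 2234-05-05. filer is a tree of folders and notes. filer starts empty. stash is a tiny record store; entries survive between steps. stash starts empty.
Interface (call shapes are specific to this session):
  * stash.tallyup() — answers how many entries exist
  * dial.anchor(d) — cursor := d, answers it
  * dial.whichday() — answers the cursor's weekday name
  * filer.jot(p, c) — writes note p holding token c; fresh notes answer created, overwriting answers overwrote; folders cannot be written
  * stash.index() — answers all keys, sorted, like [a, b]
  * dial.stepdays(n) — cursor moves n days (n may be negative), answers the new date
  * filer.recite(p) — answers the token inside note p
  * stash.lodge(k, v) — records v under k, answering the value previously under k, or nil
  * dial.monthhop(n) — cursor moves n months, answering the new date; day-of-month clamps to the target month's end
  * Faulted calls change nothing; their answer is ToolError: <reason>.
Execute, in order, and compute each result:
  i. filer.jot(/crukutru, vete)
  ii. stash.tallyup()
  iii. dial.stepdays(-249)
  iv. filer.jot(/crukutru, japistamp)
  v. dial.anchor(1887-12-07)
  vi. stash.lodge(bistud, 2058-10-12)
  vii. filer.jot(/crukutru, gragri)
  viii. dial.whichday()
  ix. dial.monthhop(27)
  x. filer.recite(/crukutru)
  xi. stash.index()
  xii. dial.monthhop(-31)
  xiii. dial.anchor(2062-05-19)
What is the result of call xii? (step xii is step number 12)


Answer: 1887-08-07

Derivation:
// filer.jot(p→/crukutru, c→vete) -> created
// stash.tallyup() -> 0
// dial.stepdays(n→-249) -> 2233-08-29
// filer.jot(p→/crukutru, c→japistamp) -> overwrote
// dial.anchor(d→1887-12-07) -> 1887-12-07
// stash.lodge(k→bistud, v→2058-10-12) -> nil
// filer.jot(p→/crukutru, c→gragri) -> overwrote
// dial.whichday() -> Wednesday
// dial.monthhop(n→27) -> 1890-03-07
// filer.recite(p→/crukutru) -> gragri
// stash.index() -> [bistud]
// dial.monthhop(n→-31) -> 1887-08-07
// dial.anchor(d→2062-05-19) -> 2062-05-19


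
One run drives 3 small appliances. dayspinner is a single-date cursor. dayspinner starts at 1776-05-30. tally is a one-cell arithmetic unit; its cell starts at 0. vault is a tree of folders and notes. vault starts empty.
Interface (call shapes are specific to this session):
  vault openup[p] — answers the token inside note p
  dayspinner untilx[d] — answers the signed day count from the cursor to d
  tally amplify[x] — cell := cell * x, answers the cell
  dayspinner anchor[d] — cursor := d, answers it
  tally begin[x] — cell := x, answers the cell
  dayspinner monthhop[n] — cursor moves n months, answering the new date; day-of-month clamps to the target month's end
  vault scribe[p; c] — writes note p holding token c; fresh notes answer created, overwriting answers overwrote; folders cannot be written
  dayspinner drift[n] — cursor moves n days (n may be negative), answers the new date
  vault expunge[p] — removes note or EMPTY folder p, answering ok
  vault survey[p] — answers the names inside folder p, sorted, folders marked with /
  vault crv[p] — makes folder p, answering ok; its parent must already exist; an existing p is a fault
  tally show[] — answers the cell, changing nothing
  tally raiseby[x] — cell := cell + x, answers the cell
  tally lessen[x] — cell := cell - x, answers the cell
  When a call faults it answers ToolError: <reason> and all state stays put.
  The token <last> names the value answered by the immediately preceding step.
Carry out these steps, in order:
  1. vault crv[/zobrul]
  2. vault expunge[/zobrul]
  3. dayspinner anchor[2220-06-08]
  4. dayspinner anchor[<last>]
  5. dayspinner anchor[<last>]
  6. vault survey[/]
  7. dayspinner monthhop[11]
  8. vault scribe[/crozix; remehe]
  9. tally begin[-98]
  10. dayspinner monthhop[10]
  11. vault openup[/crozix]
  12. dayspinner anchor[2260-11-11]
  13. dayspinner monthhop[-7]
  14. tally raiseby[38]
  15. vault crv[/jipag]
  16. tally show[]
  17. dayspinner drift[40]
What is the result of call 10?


Answer: 2222-03-08

Derivation:
→ vault crv(p=/zobrul)
← ok
→ vault expunge(p=/zobrul)
← ok
→ dayspinner anchor(d=2220-06-08)
← 2220-06-08
→ dayspinner anchor(d=<last>)
← 2220-06-08
→ dayspinner anchor(d=<last>)
← 2220-06-08
→ vault survey(p=/)
← []
→ dayspinner monthhop(n=11)
← 2221-05-08
→ vault scribe(p=/crozix, c=remehe)
← created
→ tally begin(x=-98)
← -98
→ dayspinner monthhop(n=10)
← 2222-03-08
→ vault openup(p=/crozix)
← remehe
→ dayspinner anchor(d=2260-11-11)
← 2260-11-11
→ dayspinner monthhop(n=-7)
← 2260-04-11
→ tally raiseby(x=38)
← -60
→ vault crv(p=/jipag)
← ok
→ tally show()
← -60
→ dayspinner drift(n=40)
← 2260-05-21


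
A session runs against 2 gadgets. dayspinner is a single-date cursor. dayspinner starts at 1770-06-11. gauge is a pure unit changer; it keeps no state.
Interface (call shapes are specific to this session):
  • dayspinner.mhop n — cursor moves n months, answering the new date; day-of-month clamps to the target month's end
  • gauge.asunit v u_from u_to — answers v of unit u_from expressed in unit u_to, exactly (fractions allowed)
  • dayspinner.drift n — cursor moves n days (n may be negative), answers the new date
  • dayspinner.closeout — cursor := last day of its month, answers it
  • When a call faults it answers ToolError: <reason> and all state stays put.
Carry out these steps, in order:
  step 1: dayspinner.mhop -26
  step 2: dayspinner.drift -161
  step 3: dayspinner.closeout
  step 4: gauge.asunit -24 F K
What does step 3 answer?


Answer: 1767-11-30

Derivation:
-> mhop(n='-26')
<- 1768-04-11
-> drift(n='-161')
<- 1767-11-02
-> closeout()
<- 1767-11-30
-> asunit(v='-24', u_from='F', u_to='K')
<- 43567/180


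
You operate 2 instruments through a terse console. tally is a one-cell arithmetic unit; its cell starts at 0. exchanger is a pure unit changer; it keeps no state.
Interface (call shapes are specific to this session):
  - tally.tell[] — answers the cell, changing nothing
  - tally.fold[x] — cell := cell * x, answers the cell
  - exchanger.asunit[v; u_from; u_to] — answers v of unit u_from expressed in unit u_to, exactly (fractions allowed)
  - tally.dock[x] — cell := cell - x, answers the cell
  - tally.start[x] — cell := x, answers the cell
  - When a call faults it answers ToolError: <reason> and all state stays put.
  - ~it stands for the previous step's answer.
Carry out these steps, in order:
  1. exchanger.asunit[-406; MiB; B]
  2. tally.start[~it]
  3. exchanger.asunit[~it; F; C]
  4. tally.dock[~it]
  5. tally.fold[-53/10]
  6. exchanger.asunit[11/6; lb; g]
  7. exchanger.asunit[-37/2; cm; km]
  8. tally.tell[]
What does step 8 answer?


$ exchanger.asunit v→-406 u_from→MiB u_to→B
= -425721856
$ tally.start x→~it
= -425721856
$ exchanger.asunit v→~it u_from→F u_to→C
= -236512160
$ tally.dock x→~it
= -189209696
$ tally.fold x→-53/10
= 5014056944/5
$ exchanger.asunit v→11/6 u_from→lb u_to→g
= 498951607/600000
$ exchanger.asunit v→-37/2 u_from→cm u_to→km
= -37/200000
$ tally.tell
= 5014056944/5

Answer: 5014056944/5


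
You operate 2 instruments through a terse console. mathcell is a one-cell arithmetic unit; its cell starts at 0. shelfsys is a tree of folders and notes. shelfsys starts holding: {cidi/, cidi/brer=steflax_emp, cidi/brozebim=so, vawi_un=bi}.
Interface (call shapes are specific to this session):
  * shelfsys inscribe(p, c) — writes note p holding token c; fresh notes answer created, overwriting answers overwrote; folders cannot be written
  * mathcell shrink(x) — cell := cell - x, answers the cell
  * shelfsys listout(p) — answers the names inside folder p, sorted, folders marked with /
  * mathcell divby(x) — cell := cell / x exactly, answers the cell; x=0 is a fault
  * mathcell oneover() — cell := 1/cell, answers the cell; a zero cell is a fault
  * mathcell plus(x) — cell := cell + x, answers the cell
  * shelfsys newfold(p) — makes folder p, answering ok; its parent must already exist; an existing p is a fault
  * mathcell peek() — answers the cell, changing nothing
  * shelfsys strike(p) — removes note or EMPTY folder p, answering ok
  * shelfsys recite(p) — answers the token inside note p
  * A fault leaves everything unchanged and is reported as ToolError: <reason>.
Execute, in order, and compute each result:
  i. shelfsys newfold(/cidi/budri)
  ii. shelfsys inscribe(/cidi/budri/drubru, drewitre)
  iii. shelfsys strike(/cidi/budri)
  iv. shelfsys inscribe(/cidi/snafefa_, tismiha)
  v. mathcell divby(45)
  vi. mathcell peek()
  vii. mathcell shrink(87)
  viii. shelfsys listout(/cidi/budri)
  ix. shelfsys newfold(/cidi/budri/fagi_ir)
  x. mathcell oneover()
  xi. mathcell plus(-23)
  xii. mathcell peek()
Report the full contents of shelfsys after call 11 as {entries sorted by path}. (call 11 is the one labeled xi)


Answer: {cidi/, cidi/brer=steflax_emp, cidi/brozebim=so, cidi/budri/, cidi/budri/drubru=drewitre, cidi/budri/fagi_ir/, cidi/snafefa_=tismiha, vawi_un=bi}

Derivation:
CALL shelfsys newfold[p: /cidi/budri]
RET  ok
CALL shelfsys inscribe[p: /cidi/budri/drubru; c: drewitre]
RET  created
CALL shelfsys strike[p: /cidi/budri]
RET  ToolError: not empty
CALL shelfsys inscribe[p: /cidi/snafefa_; c: tismiha]
RET  created
CALL mathcell divby[x: 45]
RET  0
CALL mathcell peek[]
RET  0
CALL mathcell shrink[x: 87]
RET  -87
CALL shelfsys listout[p: /cidi/budri]
RET  [drubru]
CALL shelfsys newfold[p: /cidi/budri/fagi_ir]
RET  ok
CALL mathcell oneover[]
RET  -1/87
CALL mathcell plus[x: -23]
RET  -2002/87
CALL mathcell peek[]
RET  -2002/87
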